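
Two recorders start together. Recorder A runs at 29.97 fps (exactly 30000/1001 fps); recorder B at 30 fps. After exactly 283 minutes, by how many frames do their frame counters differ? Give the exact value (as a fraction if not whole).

509400/1001 frames

283 min = 16980 s.
A emits 30000/1001 × 16980 = 509400000/1001 frames; B emits 30 × 16980 = 509400.
Difference = 509400/1001 frames (≈ 508.8911); B is ahead of A.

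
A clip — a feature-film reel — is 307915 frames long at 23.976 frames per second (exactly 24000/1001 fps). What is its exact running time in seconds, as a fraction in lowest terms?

Running time = 307915 ÷ (24000/1001) = 307915 × 1001/24000 = 61644583/4800 s.

61644583/4800 seconds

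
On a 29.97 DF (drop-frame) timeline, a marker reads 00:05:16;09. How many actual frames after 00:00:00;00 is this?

9479

Complete 10-minute blocks: 0, each 17982 frames → 0.
Remaining 5 whole minutes in the current block: 1800 + 4 × 1798 = 8992 frames.
Within the current minute: 16 × 30 + 9 − 2 = 487 (labels ;00/;01 skipped at this minute). Total = 0 + 8992 + 487 = 9479.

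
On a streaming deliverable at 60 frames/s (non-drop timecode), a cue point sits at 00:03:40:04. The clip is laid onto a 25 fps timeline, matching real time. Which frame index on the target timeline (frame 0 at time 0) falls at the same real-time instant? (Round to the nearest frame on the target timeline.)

frame 5502

Source frame index: (0×3600 + 3×60 + 40) × 60 + 4 = 13204.
Real time: 13204 / (60) = 3301/15 s.
Target frame: (3301/15) × (25) = 16505/3 ≈ 5501.667 → 5502.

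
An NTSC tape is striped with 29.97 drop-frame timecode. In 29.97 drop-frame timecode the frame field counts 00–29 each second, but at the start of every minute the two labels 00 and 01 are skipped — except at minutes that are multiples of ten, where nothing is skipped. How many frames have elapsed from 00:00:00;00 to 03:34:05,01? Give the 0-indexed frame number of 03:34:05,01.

384965

Complete 10-minute blocks: 21, each 17982 frames → 377622.
Remaining 4 whole minutes in the current block: 1800 + 3 × 1798 = 7194 frames.
Within the current minute: 5 × 30 + 1 − 2 = 149 (labels ;00/;01 skipped at this minute). Total = 377622 + 7194 + 149 = 384965.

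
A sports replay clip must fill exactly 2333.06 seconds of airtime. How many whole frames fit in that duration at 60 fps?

139983 frames

Frames = 2333.06 × 60 = 699918/5 ≈ 139983.6000.
Complete frames: 139983.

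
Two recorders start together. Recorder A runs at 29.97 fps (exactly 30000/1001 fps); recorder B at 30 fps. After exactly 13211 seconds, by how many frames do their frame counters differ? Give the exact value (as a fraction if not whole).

36030/91 frames

A emits 30000/1001 × 13211 = 36030000/91 frames; B emits 30 × 13211 = 396330.
Difference = 36030/91 frames (≈ 395.9341); B is ahead of A.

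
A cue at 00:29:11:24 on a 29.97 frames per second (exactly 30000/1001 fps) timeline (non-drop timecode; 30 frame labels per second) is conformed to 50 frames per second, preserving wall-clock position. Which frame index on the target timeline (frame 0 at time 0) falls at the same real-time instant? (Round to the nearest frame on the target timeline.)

Source frame index: (0×3600 + 29×60 + 11) × 30 + 24 = 52554.
Real time: 52554 / (30000/1001) = 8767759/5000 s.
Target frame: (8767759/5000) × (50) = 8767759/100 ≈ 87677.590 → 87678.

frame 87678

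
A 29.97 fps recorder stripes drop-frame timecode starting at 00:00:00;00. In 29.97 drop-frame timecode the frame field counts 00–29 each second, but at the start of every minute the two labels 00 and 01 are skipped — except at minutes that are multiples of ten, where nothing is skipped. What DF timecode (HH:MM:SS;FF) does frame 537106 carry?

Ten DF minutes hold 17982 frames, so frame 537106 lies in block 29 (frames 521478–539459) with 15628 frames into that block.
The block's first minute is 1800 frames and the rest 1798 each; 15628 frames reaches minute 8, so 29 × 18 + 8 × 2 = 538 labels have been skipped so far.
Adding those back, label number 537106 + 538 = 537644 at 30 labels/s is 17921 s + 14 f = 4 h 58 min 41 s frame 14, i.e. 04:58:41;14.

04:58:41;14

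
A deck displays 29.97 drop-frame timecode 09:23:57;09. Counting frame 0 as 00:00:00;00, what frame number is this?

1014105

As if non-drop at 30 labels/s: (9 × 3600 + 23 × 60 + 57) × 30 + 9 = 1015119.
Minute boundaries passed: 563; those not divisible by 10: 563 − 56 = 507; dropped labels = 2 × 507 = 1014.
Actual frame index = 1015119 − 1014 = 1014105.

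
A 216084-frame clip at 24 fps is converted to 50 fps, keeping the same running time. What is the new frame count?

Target frames = source frames × (target rate / source rate) = 216084 × (50)/(24) = 216084 × 25/12 = 450175.

450175 frames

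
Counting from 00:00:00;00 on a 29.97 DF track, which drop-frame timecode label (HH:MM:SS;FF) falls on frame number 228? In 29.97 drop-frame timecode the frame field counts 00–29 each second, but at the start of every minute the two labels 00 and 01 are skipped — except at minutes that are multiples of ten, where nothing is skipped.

Each 10-minute DF block holds 10 × 60 × 30 − 9 × 2 = 17982 frames. 228 ÷ 17982 → 0 full blocks, remainder 228.
Within the partial block the first minute is 1800 frames and each further minute 1798, so 0 further minute boundaries passed. Total skipped labels = 18 × 0 + 2 × 0 = 0.
Non-drop label index = 228 + 0 = 228; at 30 labels/s that is 00:00:07:18, i.e. DF 00:00:07;18.

00:00:07;18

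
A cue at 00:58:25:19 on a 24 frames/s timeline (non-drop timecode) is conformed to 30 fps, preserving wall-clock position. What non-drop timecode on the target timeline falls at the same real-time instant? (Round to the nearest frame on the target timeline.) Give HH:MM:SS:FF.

00:58:25:24

Source frame index: (0×3600 + 58×60 + 25) × 24 + 19 = 84139.
Real time: 84139 / (24) = 84139/24 s.
Target frame: (84139/24) × (30) = 420695/4 ≈ 105173.750 → 105174.
At 30 labels/s: frame 105174 → 00:58:25:24.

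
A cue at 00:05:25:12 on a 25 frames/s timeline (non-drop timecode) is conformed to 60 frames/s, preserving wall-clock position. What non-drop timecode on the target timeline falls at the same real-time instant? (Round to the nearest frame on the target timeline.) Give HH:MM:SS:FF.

00:05:25:29

Source frame index: (0×3600 + 5×60 + 25) × 25 + 12 = 8137.
Real time: 8137 / (25) = 8137/25 s.
Target frame: (8137/25) × (60) = 97644/5 ≈ 19528.800 → 19529.
At 60 labels/s: frame 19529 → 00:05:25:29.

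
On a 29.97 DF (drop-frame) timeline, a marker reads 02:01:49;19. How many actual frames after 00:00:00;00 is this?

As if non-drop at 30 labels/s: (2 × 3600 + 1 × 60 + 49) × 30 + 19 = 219289.
Minute boundaries passed: 121; those not divisible by 10: 121 − 12 = 109; dropped labels = 2 × 109 = 218.
Actual frame index = 219289 − 218 = 219071.

219071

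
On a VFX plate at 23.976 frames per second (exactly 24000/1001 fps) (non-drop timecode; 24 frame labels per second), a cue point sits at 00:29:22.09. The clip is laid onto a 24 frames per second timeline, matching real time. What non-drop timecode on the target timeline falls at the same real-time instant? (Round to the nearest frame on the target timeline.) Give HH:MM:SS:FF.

Source frame index: (0×3600 + 29×60 + 22) × 24 + 9 = 42297.
Real time: 42297 / (24000/1001) = 14113099/8000 s.
Target frame: (14113099/8000) × (24) = 42339297/1000 ≈ 42339.297 → 42339.
At 24 labels/s: frame 42339 → 00:29:24:03.

00:29:24:03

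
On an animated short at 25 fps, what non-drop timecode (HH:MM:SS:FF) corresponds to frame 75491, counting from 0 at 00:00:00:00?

75491 ÷ 25 = 3019 full seconds, remainder 16 frames.
3019 s = 0 h 50 min 19 s.
Timecode: 00:50:19:16.

00:50:19:16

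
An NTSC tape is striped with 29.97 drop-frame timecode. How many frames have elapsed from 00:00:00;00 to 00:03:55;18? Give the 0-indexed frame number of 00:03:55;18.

7062

As if non-drop at 30 labels/s: (0 × 3600 + 3 × 60 + 55) × 30 + 18 = 7068.
Minute boundaries passed: 3; those not divisible by 10: 3 − 0 = 3; dropped labels = 2 × 3 = 6.
Actual frame index = 7068 − 6 = 7062.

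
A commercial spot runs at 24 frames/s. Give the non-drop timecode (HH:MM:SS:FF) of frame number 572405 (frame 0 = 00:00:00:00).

572405 ÷ 24 = 23850 full seconds, remainder 5 frames.
23850 s = 6 h 37 min 30 s.
Timecode: 06:37:30:05.

06:37:30:05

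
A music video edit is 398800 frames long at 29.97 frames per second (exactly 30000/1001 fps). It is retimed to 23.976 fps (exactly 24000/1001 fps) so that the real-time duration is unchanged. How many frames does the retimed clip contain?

Target frames = source frames × (target rate / source rate) = 398800 × (24000/1001)/(30000/1001) = 398800 × 4/5 = 319040.

319040 frames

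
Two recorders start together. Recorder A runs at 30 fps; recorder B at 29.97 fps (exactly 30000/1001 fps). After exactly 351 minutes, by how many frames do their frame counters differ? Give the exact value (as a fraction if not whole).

48600/77 frames

351 min = 21060 s.
A emits 30 × 21060 = 631800 frames; B emits 30000/1001 × 21060 = 48600000/77.
Difference = 48600/77 frames (≈ 631.1688); B is behind A.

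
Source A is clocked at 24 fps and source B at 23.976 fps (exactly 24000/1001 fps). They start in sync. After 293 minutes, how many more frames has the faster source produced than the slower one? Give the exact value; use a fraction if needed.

421920/1001 frames

293 min = 17580 s.
A emits 24 × 17580 = 421920 frames; B emits 24000/1001 × 17580 = 421920000/1001.
Difference = 421920/1001 frames (≈ 421.4985); B is behind A.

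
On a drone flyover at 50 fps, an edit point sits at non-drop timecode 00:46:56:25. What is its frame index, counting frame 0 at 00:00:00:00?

140825

Total seconds to the label: (0 × 3600 + 46 × 60 + 56) = 2816.
Frame index = 2816 × 50 + 25 = 140825.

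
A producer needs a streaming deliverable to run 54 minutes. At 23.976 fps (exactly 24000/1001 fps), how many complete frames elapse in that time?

77682 frames

54 min = 3240 s.
Frames = 3240 × 24000/1001 = 77760000/1001 ≈ 77682.3177.
Complete frames: 77682.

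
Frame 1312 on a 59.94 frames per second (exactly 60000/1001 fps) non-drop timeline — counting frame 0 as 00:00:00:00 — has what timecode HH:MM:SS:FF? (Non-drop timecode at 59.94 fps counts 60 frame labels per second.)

00:00:21:52

1312 ÷ 60 = 21 full seconds, remainder 52 frames.
21 s = 0 h 0 min 21 s.
Timecode: 00:00:21:52.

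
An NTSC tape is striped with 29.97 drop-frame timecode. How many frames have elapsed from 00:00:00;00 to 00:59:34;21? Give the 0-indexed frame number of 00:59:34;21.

107133

Complete 10-minute blocks: 5, each 17982 frames → 89910.
Remaining 9 whole minutes in the current block: 1800 + 8 × 1798 = 16184 frames.
Within the current minute: 34 × 30 + 21 − 2 = 1039 (labels ;00/;01 skipped at this minute). Total = 89910 + 16184 + 1039 = 107133.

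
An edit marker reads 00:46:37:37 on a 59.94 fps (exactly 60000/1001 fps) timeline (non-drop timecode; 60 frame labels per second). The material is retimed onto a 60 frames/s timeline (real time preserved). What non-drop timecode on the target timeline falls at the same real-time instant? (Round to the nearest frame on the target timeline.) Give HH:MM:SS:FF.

00:46:40:25

Source frame index: (0×3600 + 46×60 + 37) × 60 + 37 = 167857.
Real time: 167857 / (60000/1001) = 168024857/60000 s.
Target frame: (168024857/60000) × (60) = 168024857/1000 ≈ 168024.857 → 168025.
At 60 labels/s: frame 168025 → 00:46:40:25.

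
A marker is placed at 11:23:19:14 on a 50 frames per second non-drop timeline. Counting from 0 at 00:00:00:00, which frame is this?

frame 2049964

Total seconds to the label: (11 × 3600 + 23 × 60 + 19) = 40999.
Frame index = 40999 × 50 + 14 = 2049964.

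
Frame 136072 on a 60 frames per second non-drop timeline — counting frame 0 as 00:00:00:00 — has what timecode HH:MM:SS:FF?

00:37:47:52

136072 ÷ 60 = 2267 full seconds, remainder 52 frames.
2267 s = 0 h 37 min 47 s.
Timecode: 00:37:47:52.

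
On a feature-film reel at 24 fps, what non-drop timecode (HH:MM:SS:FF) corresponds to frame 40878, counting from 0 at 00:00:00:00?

40878 ÷ 24 = 1703 full seconds, remainder 6 frames.
1703 s = 0 h 28 min 23 s.
Timecode: 00:28:23:06.

00:28:23:06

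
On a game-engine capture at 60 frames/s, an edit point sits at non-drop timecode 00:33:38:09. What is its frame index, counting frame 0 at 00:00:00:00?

Total seconds to the label: (0 × 3600 + 33 × 60 + 38) = 2018.
Frame index = 2018 × 60 + 9 = 121089.

121089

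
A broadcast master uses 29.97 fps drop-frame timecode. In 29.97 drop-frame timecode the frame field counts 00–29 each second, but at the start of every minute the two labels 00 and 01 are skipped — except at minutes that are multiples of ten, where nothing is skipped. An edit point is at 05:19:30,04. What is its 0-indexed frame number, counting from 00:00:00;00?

As if non-drop at 30 labels/s: (5 × 3600 + 19 × 60 + 30) × 30 + 4 = 575104.
Minute boundaries passed: 319; those not divisible by 10: 319 − 31 = 288; dropped labels = 2 × 288 = 576.
Actual frame index = 575104 − 576 = 574528.

574528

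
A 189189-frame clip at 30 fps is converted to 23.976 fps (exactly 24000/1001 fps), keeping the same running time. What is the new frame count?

151200 frames

Target frames = source frames × (target rate / source rate) = 189189 × (24000/1001)/(30) = 189189 × 800/1001 = 151200.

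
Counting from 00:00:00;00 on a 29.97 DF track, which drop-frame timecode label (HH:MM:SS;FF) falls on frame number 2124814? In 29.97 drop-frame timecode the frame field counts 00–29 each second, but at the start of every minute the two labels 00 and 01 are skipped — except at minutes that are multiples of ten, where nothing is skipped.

19:41:38;00

Ten DF minutes hold 17982 frames, so frame 2124814 lies in block 118 (frames 2121876–2139857) with 2938 frames into that block.
The block's first minute is 1800 frames and the rest 1798 each; 2938 frames reaches minute 1, so 118 × 18 + 1 × 2 = 2126 labels have been skipped so far.
Adding those back, label number 2124814 + 2126 = 2126940 at 30 labels/s is 70898 s + 0 f = 19 h 41 min 38 s frame 0, i.e. 19:41:38;00.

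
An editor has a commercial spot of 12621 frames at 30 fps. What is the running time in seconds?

Running time = 12621 / (30) = 420.7 s.

420.7 seconds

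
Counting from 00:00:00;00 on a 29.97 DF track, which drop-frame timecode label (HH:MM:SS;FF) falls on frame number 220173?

02:02:26;13

Each 10-minute DF block holds 10 × 60 × 30 − 9 × 2 = 17982 frames. 220173 ÷ 17982 → 12 full blocks, remainder 4389.
Within the partial block the first minute is 1800 frames and each further minute 1798, so 2 further minute boundaries passed. Total skipped labels = 18 × 12 + 2 × 2 = 220.
Non-drop label index = 220173 + 220 = 220393; at 30 labels/s that is 02:02:26:13, i.e. DF 02:02:26;13.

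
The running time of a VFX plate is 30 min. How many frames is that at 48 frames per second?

30 min = 1800 s.
Frames = 1800 × 48 = 86400.

86400 frames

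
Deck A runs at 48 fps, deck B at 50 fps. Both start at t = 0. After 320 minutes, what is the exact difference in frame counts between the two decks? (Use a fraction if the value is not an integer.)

38400 frames

320 min = 19200 s.
A emits 48 × 19200 = 921600 frames; B emits 50 × 19200 = 960000.
Difference = 38400 frames; B is ahead of A.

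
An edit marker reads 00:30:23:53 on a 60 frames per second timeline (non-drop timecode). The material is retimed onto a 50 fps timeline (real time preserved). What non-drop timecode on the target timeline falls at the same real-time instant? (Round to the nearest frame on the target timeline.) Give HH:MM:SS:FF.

Source frame index: (0×3600 + 30×60 + 23) × 60 + 53 = 109433.
Real time: 109433 / (60) = 109433/60 s.
Target frame: (109433/60) × (50) = 547165/6 ≈ 91194.167 → 91194.
At 50 labels/s: frame 91194 → 00:30:23:44.

00:30:23:44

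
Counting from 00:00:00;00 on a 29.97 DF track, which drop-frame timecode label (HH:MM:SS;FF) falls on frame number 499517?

04:37:47;07

Ten DF minutes hold 17982 frames, so frame 499517 lies in block 27 (frames 485514–503495) with 14003 frames into that block.
The block's first minute is 1800 frames and the rest 1798 each; 14003 frames reaches minute 7, so 27 × 18 + 7 × 2 = 500 labels have been skipped so far.
Adding those back, label number 499517 + 500 = 500017 at 30 labels/s is 16667 s + 7 f = 4 h 37 min 47 s frame 7, i.e. 04:37:47;07.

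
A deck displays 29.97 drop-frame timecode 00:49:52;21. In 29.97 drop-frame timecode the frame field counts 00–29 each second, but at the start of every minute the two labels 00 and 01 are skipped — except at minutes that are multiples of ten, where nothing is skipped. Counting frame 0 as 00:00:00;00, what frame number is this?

89691

As if non-drop at 30 labels/s: (0 × 3600 + 49 × 60 + 52) × 30 + 21 = 89781.
Minute boundaries passed: 49; those not divisible by 10: 49 − 4 = 45; dropped labels = 2 × 45 = 90.
Actual frame index = 89781 − 90 = 89691.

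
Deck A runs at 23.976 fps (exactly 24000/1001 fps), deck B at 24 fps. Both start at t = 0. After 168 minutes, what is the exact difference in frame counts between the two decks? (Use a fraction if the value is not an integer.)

168 min = 10080 s.
A emits 24000/1001 × 10080 = 34560000/143 frames; B emits 24 × 10080 = 241920.
Difference = 34560/143 frames (≈ 241.6783); B is ahead of A.

34560/143 frames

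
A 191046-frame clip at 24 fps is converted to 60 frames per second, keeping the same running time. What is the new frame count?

477615 frames

Target frames = source frames × (target rate / source rate) = 191046 × (60)/(24) = 191046 × 5/2 = 477615.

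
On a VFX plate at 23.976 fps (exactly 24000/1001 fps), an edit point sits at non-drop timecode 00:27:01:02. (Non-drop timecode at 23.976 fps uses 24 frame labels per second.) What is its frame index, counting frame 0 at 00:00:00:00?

frame 38906

Total seconds to the label: (0 × 3600 + 27 × 60 + 1) = 1621.
Frame index = 1621 × 24 + 2 = 38906.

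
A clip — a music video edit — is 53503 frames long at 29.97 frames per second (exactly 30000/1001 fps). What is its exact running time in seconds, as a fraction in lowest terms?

53556503/30000 seconds

Running time = 53503 ÷ (30000/1001) = 53503 × 1001/30000 = 53556503/30000 s.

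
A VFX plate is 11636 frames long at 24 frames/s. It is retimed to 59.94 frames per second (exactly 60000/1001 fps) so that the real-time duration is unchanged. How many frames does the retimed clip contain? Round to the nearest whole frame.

29061 frames

Frames at target rate = 11636 × (60000/1001) / (24) = 29090000/1001 ≈ 29060.939.
Nearest whole frame: 29061.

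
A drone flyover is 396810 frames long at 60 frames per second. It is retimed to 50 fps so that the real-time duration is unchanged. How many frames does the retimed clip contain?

330675 frames

Target frames = source frames × (target rate / source rate) = 396810 × (50)/(60) = 396810 × 5/6 = 330675.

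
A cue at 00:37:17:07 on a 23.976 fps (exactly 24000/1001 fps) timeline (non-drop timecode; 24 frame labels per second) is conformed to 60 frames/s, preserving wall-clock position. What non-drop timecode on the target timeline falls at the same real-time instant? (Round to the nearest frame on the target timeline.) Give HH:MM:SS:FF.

Source frame index: (0×3600 + 37×60 + 17) × 24 + 7 = 53695.
Real time: 53695 / (24000/1001) = 10749739/4800 s.
Target frame: (10749739/4800) × (60) = 10749739/80 ≈ 134371.737 → 134372.
At 60 labels/s: frame 134372 → 00:37:19:32.

00:37:19:32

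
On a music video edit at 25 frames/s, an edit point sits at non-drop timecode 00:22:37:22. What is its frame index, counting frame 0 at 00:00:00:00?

frame 33947

Total seconds to the label: (0 × 3600 + 22 × 60 + 37) = 1357.
Frame index = 1357 × 25 + 22 = 33947.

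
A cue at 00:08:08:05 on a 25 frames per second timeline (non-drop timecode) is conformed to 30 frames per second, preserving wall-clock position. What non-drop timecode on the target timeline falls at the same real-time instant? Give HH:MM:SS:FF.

00:08:08:06

Source frame index: (0×3600 + 8×60 + 8) × 25 + 5 = 12205.
Real time: 12205 / (25) = 2441/5 s.
Target frame: (2441/5) × (30) = 14646.
At 30 labels/s: frame 14646 → 00:08:08:06.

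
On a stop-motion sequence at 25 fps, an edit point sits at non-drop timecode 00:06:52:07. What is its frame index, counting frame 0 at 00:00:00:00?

Total seconds to the label: (0 × 3600 + 6 × 60 + 52) = 412.
Frame index = 412 × 25 + 7 = 10307.

10307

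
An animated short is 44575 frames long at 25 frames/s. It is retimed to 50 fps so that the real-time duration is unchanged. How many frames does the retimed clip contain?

Target frames = source frames × (target rate / source rate) = 44575 × (50)/(25) = 44575 × 2 = 89150.

89150 frames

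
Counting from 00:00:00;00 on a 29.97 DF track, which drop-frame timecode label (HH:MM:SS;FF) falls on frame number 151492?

01:24:14;24

Each 10-minute DF block holds 10 × 60 × 30 − 9 × 2 = 17982 frames. 151492 ÷ 17982 → 8 full blocks, remainder 7636.
Within the partial block the first minute is 1800 frames and each further minute 1798, so 4 further minute boundaries passed. Total skipped labels = 18 × 8 + 2 × 4 = 152.
Non-drop label index = 151492 + 152 = 151644; at 30 labels/s that is 01:24:14:24, i.e. DF 01:24:14;24.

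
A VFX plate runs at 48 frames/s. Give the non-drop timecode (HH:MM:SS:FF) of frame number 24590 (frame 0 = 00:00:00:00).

00:08:32:14

24590 ÷ 48 = 512 full seconds, remainder 14 frames.
512 s = 0 h 8 min 32 s.
Timecode: 00:08:32:14.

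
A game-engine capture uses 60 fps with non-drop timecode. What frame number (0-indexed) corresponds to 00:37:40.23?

Total seconds to the label: (0 × 3600 + 37 × 60 + 40) = 2260.
Frame index = 2260 × 60 + 23 = 135623.

135623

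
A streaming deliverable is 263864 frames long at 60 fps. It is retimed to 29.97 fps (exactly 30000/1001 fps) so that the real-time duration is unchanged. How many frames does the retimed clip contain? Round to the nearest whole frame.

Frames at target rate = 263864 × (30000/1001) / (60) = 131932000/1001 ≈ 131800.200.
Nearest whole frame: 131800.

131800 frames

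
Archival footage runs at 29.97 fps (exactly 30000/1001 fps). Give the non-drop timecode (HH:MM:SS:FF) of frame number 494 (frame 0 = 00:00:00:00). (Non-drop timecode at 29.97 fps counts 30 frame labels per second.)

494 ÷ 30 = 16 full seconds, remainder 14 frames.
16 s = 0 h 0 min 16 s.
Timecode: 00:00:16:14.

00:00:16:14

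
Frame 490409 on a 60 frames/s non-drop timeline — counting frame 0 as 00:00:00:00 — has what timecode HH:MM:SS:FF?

02:16:13:29

490409 ÷ 60 = 8173 full seconds, remainder 29 frames.
8173 s = 2 h 16 min 13 s.
Timecode: 02:16:13:29.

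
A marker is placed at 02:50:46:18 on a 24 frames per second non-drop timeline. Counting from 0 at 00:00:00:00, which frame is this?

Total seconds to the label: (2 × 3600 + 50 × 60 + 46) = 10246.
Frame index = 10246 × 24 + 18 = 245922.

245922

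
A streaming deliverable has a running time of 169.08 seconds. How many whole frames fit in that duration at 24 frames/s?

4057 frames

Frames = 169.08 × 24 = 101448/25 ≈ 4057.9200.
Complete frames: 4057.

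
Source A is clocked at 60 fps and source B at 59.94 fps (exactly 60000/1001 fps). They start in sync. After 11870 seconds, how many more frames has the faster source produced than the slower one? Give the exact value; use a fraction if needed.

A emits 60 × 11870 = 712200 frames; B emits 60000/1001 × 11870 = 712200000/1001.
Difference = 712200/1001 frames (≈ 711.4885); B is behind A.

712200/1001 frames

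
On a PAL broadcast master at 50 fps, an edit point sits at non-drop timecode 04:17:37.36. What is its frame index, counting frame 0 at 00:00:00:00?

frame 772886

Total seconds to the label: (4 × 3600 + 17 × 60 + 37) = 15457.
Frame index = 15457 × 50 + 36 = 772886.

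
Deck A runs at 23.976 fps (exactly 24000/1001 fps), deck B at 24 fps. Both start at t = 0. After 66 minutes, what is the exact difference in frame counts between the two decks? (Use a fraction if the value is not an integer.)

8640/91 frames

66 min = 3960 s.
A emits 24000/1001 × 3960 = 8640000/91 frames; B emits 24 × 3960 = 95040.
Difference = 8640/91 frames (≈ 94.9451); B is ahead of A.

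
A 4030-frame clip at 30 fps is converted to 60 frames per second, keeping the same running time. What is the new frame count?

Target frames = source frames × (target rate / source rate) = 4030 × (60)/(30) = 4030 × 2 = 8060.

8060 frames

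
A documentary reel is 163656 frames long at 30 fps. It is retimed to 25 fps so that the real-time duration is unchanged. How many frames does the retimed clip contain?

136380 frames

Target frames = source frames × (target rate / source rate) = 163656 × (25)/(30) = 163656 × 5/6 = 136380.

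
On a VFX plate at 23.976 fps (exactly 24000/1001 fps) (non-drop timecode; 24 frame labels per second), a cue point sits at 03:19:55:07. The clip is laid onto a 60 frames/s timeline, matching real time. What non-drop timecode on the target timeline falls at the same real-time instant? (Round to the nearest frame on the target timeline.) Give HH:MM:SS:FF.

03:20:07:17

Source frame index: (3×3600 + 19×60 + 55) × 24 + 7 = 287887.
Real time: 287887 / (24000/1001) = 288174887/24000 s.
Target frame: (288174887/24000) × (60) = 288174887/400 ≈ 720437.218 → 720437.
At 60 labels/s: frame 720437 → 03:20:07:17.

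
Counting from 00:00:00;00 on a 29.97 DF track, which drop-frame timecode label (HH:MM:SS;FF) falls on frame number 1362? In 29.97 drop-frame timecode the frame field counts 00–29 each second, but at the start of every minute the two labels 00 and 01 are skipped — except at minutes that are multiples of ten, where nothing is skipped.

Ten DF minutes hold 17982 frames, so frame 1362 lies in block 0 (frames 0–17981) with 1362 frames into that block.
The block's first minute is 1800 frames and the rest 1798 each; 1362 frames reaches minute 0, so 0 × 18 + 0 × 2 = 0 labels have been skipped so far.
Adding those back, label number 1362 + 0 = 1362 at 30 labels/s is 45 s + 12 f = 0 h 0 min 45 s frame 12, i.e. 00:00:45;12.

00:00:45;12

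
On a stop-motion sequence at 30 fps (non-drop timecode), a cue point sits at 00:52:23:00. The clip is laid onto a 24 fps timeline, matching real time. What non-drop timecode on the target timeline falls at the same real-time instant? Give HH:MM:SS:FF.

Source frame index: (0×3600 + 52×60 + 23) × 30 + 0 = 94290.
Real time: 94290 / (30) = 3143 s.
Target frame: (3143) × (24) = 75432.
At 24 labels/s: frame 75432 → 00:52:23:00.

00:52:23:00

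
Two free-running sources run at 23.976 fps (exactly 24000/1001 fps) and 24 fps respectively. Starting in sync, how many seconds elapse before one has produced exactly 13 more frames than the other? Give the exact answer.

The gap grows by |24 − 24000/1001| = 24/1001 frames per second.
Time for a 13-frame gap: 13 ÷ (24/1001) = 13013/24 s.

13013/24 seconds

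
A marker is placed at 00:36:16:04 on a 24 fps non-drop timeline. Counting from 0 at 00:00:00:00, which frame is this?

Total seconds to the label: (0 × 3600 + 36 × 60 + 16) = 2176.
Frame index = 2176 × 24 + 4 = 52228.

frame 52228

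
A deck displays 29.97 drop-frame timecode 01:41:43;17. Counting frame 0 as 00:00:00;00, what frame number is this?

182925

Complete 10-minute blocks: 10, each 17982 frames → 179820.
Remaining 1 whole minute in the current block: 1800 + 0 × 1798 = 1800 frames.
Within the current minute: 43 × 30 + 17 − 2 = 1305 (labels ;00/;01 skipped at this minute). Total = 179820 + 1800 + 1305 = 182925.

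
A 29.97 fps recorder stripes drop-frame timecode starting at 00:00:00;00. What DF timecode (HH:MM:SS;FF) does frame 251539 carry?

02:19:53;01

Ten DF minutes hold 17982 frames, so frame 251539 lies in block 13 (frames 233766–251747) with 17773 frames into that block.
The block's first minute is 1800 frames and the rest 1798 each; 17773 frames reaches minute 9, so 13 × 18 + 9 × 2 = 252 labels have been skipped so far.
Adding those back, label number 251539 + 252 = 251791 at 30 labels/s is 8393 s + 1 f = 2 h 19 min 53 s frame 1, i.e. 02:19:53;01.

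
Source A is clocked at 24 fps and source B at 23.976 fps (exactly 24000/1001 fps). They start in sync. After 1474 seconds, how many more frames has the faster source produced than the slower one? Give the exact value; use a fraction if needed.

A emits 24 × 1474 = 35376 frames; B emits 24000/1001 × 1474 = 3216000/91.
Difference = 3216/91 frames (≈ 35.3407); B is behind A.

3216/91 frames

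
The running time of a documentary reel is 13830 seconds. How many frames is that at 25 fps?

345750 frames

Frames = 13830 × 25 = 345750.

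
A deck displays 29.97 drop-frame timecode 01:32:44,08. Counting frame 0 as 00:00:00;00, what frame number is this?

As if non-drop at 30 labels/s: (1 × 3600 + 32 × 60 + 44) × 30 + 8 = 166928.
Minute boundaries passed: 92; those not divisible by 10: 92 − 9 = 83; dropped labels = 2 × 83 = 166.
Actual frame index = 166928 − 166 = 166762.

166762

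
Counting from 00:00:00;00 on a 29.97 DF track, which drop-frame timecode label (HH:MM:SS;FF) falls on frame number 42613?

00:23:41;25

Each 10-minute DF block holds 10 × 60 × 30 − 9 × 2 = 17982 frames. 42613 ÷ 17982 → 2 full blocks, remainder 6649.
Within the partial block the first minute is 1800 frames and each further minute 1798, so 3 further minute boundaries passed. Total skipped labels = 18 × 2 + 2 × 3 = 42.
Non-drop label index = 42613 + 42 = 42655; at 30 labels/s that is 00:23:41:25, i.e. DF 00:23:41;25.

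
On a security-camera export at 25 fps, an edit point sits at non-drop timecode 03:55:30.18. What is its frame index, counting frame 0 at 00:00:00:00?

353268

Total seconds to the label: (3 × 3600 + 55 × 60 + 30) = 14130.
Frame index = 14130 × 25 + 18 = 353268.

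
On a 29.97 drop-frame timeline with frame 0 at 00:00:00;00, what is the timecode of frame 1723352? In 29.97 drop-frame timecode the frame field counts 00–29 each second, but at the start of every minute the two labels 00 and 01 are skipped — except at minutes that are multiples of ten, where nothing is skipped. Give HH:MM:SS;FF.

15:58:22;18

Ten DF minutes hold 17982 frames, so frame 1723352 lies in block 95 (frames 1708290–1726271) with 15062 frames into that block.
The block's first minute is 1800 frames and the rest 1798 each; 15062 frames reaches minute 8, so 95 × 18 + 8 × 2 = 1726 labels have been skipped so far.
Adding those back, label number 1723352 + 1726 = 1725078 at 30 labels/s is 57502 s + 18 f = 15 h 58 min 22 s frame 18, i.e. 15:58:22;18.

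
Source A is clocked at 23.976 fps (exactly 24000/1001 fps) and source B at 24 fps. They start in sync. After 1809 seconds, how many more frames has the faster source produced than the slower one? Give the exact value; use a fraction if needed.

43416/1001 frames

A emits 24000/1001 × 1809 = 43416000/1001 frames; B emits 24 × 1809 = 43416.
Difference = 43416/1001 frames (≈ 43.3726); B is ahead of A.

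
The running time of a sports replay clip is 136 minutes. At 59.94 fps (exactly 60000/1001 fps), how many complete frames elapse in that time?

136 min = 8160 s.
Frames = 8160 × 60000/1001 = 489600000/1001 ≈ 489110.8891.
Complete frames: 489110.

489110 frames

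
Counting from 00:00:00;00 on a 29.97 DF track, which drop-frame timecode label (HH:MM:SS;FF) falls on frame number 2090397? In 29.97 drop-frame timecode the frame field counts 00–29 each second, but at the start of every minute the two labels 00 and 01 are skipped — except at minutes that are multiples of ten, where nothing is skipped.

19:22:29;19

Each 10-minute DF block holds 10 × 60 × 30 − 9 × 2 = 17982 frames. 2090397 ÷ 17982 → 116 full blocks, remainder 4485.
Within the partial block the first minute is 1800 frames and each further minute 1798, so 2 further minute boundaries passed. Total skipped labels = 18 × 116 + 2 × 2 = 2092.
Non-drop label index = 2090397 + 2092 = 2092489; at 30 labels/s that is 19:22:29:19, i.e. DF 19:22:29;19.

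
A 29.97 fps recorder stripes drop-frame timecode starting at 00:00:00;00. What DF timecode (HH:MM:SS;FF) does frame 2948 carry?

00:01:38;10

Ten DF minutes hold 17982 frames, so frame 2948 lies in block 0 (frames 0–17981) with 2948 frames into that block.
The block's first minute is 1800 frames and the rest 1798 each; 2948 frames reaches minute 1, so 0 × 18 + 1 × 2 = 2 labels have been skipped so far.
Adding those back, label number 2948 + 2 = 2950 at 30 labels/s is 98 s + 10 f = 0 h 1 min 38 s frame 10, i.e. 00:01:38;10.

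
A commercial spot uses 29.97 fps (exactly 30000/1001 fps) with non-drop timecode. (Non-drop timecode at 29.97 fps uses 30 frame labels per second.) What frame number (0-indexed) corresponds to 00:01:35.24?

2874

Total seconds to the label: (0 × 3600 + 1 × 60 + 35) = 95.
Frame index = 95 × 30 + 24 = 2874.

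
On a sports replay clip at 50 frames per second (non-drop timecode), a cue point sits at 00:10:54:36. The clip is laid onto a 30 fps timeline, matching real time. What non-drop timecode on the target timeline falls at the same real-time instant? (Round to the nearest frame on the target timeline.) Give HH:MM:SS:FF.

Source frame index: (0×3600 + 10×60 + 54) × 50 + 36 = 32736.
Real time: 32736 / (50) = 16368/25 s.
Target frame: (16368/25) × (30) = 98208/5 ≈ 19641.600 → 19642.
At 30 labels/s: frame 19642 → 00:10:54:22.

00:10:54:22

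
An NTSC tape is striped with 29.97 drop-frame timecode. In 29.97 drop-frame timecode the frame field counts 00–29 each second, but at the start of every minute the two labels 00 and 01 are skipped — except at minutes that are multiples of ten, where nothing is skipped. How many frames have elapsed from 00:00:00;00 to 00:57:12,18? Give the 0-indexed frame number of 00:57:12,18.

As if non-drop at 30 labels/s: (0 × 3600 + 57 × 60 + 12) × 30 + 18 = 102978.
Minute boundaries passed: 57; those not divisible by 10: 57 − 5 = 52; dropped labels = 2 × 52 = 104.
Actual frame index = 102978 − 104 = 102874.

102874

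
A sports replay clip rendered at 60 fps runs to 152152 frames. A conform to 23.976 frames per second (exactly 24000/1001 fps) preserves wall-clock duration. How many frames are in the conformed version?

Target frames = source frames × (target rate / source rate) = 152152 × (24000/1001)/(60) = 152152 × 400/1001 = 60800.

60800 frames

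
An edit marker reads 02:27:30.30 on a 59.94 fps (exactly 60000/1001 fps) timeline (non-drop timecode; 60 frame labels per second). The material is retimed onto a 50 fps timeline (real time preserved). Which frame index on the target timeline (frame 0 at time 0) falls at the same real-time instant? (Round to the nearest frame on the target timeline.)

Source frame index: (2×3600 + 27×60 + 30) × 60 + 30 = 531030.
Real time: 531030 / (60000/1001) = 17718701/2000 s.
Target frame: (17718701/2000) × (50) = 17718701/40 ≈ 442967.525 → 442968.

frame 442968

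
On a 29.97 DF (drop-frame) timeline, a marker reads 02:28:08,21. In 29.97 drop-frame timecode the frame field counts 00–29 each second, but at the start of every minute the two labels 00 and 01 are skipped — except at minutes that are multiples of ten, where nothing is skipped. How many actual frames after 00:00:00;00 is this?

266393

Complete 10-minute blocks: 14, each 17982 frames → 251748.
Remaining 8 whole minutes in the current block: 1800 + 7 × 1798 = 14386 frames.
Within the current minute: 8 × 30 + 21 − 2 = 259 (labels ;00/;01 skipped at this minute). Total = 251748 + 14386 + 259 = 266393.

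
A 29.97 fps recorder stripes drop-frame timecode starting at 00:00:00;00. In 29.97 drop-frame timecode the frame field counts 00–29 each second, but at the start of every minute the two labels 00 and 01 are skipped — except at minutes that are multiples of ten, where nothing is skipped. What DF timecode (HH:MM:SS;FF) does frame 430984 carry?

Each 10-minute DF block holds 10 × 60 × 30 − 9 × 2 = 17982 frames. 430984 ÷ 17982 → 23 full blocks, remainder 17398.
Within the partial block the first minute is 1800 frames and each further minute 1798, so 9 further minute boundaries passed. Total skipped labels = 18 × 23 + 2 × 9 = 432.
Non-drop label index = 430984 + 432 = 431416; at 30 labels/s that is 03:59:40:16, i.e. DF 03:59:40;16.

03:59:40;16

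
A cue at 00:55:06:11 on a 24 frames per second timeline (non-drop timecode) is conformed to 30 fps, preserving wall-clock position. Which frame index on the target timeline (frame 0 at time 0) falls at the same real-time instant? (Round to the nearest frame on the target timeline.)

Source frame index: (0×3600 + 55×60 + 6) × 24 + 11 = 79355.
Real time: 79355 / (24) = 79355/24 s.
Target frame: (79355/24) × (30) = 396775/4 ≈ 99193.750 → 99194.

frame 99194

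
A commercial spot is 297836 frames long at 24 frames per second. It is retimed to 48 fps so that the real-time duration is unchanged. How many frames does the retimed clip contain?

595672 frames

Frames at target rate = 297836 × (48) / (24) = 595672.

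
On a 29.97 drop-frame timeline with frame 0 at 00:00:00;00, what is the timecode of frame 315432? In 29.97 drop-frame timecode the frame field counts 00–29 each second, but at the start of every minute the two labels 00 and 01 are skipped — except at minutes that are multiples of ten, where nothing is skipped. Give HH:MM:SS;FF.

Ten DF minutes hold 17982 frames, so frame 315432 lies in block 17 (frames 305694–323675) with 9738 frames into that block.
The block's first minute is 1800 frames and the rest 1798 each; 9738 frames reaches minute 5, so 17 × 18 + 5 × 2 = 316 labels have been skipped so far.
Adding those back, label number 315432 + 316 = 315748 at 30 labels/s is 10524 s + 28 f = 2 h 55 min 24 s frame 28, i.e. 02:55:24;28.

02:55:24;28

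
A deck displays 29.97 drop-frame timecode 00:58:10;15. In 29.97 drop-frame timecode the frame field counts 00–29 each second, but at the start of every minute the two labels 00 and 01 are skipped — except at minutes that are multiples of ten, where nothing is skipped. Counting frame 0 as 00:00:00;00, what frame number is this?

As if non-drop at 30 labels/s: (0 × 3600 + 58 × 60 + 10) × 30 + 15 = 104715.
Minute boundaries passed: 58; those not divisible by 10: 58 − 5 = 53; dropped labels = 2 × 53 = 106.
Actual frame index = 104715 − 106 = 104609.

104609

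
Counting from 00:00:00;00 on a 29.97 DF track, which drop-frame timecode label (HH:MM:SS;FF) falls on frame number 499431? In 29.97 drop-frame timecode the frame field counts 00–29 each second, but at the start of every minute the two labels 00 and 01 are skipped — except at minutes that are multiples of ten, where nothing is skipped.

Each 10-minute DF block holds 10 × 60 × 30 − 9 × 2 = 17982 frames. 499431 ÷ 17982 → 27 full blocks, remainder 13917.
Within the partial block the first minute is 1800 frames and each further minute 1798, so 7 further minute boundaries passed. Total skipped labels = 18 × 27 + 2 × 7 = 500.
Non-drop label index = 499431 + 500 = 499931; at 30 labels/s that is 04:37:44:11, i.e. DF 04:37:44;11.

04:37:44;11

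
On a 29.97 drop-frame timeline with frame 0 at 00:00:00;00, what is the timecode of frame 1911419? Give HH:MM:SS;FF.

Ten DF minutes hold 17982 frames, so frame 1911419 lies in block 106 (frames 1906092–1924073) with 5327 frames into that block.
The block's first minute is 1800 frames and the rest 1798 each; 5327 frames reaches minute 2, so 106 × 18 + 2 × 2 = 1912 labels have been skipped so far.
Adding those back, label number 1911419 + 1912 = 1913331 at 30 labels/s is 63777 s + 21 f = 17 h 42 min 57 s frame 21, i.e. 17:42:57;21.

17:42:57;21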